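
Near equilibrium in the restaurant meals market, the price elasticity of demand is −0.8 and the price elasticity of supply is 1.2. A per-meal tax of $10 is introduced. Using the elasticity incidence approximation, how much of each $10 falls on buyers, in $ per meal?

Incidence ratio: buyers' share ≈ εs / (εs + |εd|) = 1.2 / (1.2 + 0.8) = 0.6.
So buyers bear ≈ 0.6 × $10 = $6; sellers bear $4.

Buyers bear ≈ $6 per meal.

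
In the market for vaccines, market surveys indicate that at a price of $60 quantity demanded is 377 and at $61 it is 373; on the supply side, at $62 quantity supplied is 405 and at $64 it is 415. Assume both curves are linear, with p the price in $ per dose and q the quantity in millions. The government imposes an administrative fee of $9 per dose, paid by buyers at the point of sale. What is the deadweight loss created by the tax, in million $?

Deadweight loss = $90 million.

Demand slope: (373 − 377)/(61 − 60) = -4, so qd = 617 − 4p.
Supply slope: (415 − 405)/(64 − 62) = 5, so qs = 5p + 95.
Before the tax: set 617 − 4p = 5p + 95 → p* = $58, q* = 385.
With the tax collected from buyers, demand (in seller-price terms) shifts: qd = 617 − 4(p + 9).
New equilibrium: buyers pay $63, producers receive $54, q = 365. (Wedge: pb − ps = 9.)
Quantity falls by |ΔQ| = |385 − 365| = 20.
DWL = ½ · t · |ΔQ| = ½ · 9 · 20 = $90.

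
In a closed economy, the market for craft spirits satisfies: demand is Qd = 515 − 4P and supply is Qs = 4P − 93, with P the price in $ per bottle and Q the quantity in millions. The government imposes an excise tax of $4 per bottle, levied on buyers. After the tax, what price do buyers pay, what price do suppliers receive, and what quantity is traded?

Buyers pay $78; suppliers receive $74; quantity = 203.

Without the tax, 515 − 4P = 4P − 93 gives 8P = 608, so P* = $76 and Q* = 211.
With the tax collected from buyers, demand (in seller-price terms) shifts: Qd = 515 − 4(P + 4).
New equilibrium: buyers pay $78, suppliers receive $74, Q = 203. (Wedge: Pb − Ps = 4.)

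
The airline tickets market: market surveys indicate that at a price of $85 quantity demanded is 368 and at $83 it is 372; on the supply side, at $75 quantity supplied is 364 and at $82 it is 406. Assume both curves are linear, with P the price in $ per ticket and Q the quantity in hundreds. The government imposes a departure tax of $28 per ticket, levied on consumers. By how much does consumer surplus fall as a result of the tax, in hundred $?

Consumer surplus falls by $7581 hundred.

Demand slope: (372 − 368)/(83 − 85) = -2, so Qd = 538 − 2P.
Supply slope: (406 − 364)/(82 − 75) = 6, so Qs = 6P − 86.
Without the tax, 538 − 2P = 6P − 86 gives 8P = 624, so P* = $78 and Q* = 382.
With the tax collected from consumers, demand (in seller-price terms) shifts: Qd = 538 − 2(P + 28).
Solving gives Q = 340 with consumers paying $99 and suppliers receiving $71 (the $28 wedge).
ΔCS is the trapezoid between Q = 340 and Q = 382 of height $21: ½ · (382 + 340) · 21 = $7581.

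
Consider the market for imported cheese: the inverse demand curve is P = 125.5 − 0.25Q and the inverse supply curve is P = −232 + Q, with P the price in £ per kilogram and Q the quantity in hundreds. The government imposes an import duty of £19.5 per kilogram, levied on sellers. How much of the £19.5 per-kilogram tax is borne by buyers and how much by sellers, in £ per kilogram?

Buyers bear £3.9 per kilogram; sellers bear £15.6 per kilogram.

Rewrite in direct form: Qd = 502 − 4P and Qs = P + 232.
Before the tax: set 502 − 4P = P + 232 → P* = £54, Q* = 286.
With the tax collected from sellers, supply shifts: Qs = (P − 19.5) + 232.
Solving gives Q = 270.4 with buyers paying £57.9 and sellers receiving £38.4 (the £19.5 wedge).
Burden on buyers: £3.9; on sellers: £15.6. (They sum to £19.5.)
The less price-elastic side of the market bears the larger share of a per-unit tax.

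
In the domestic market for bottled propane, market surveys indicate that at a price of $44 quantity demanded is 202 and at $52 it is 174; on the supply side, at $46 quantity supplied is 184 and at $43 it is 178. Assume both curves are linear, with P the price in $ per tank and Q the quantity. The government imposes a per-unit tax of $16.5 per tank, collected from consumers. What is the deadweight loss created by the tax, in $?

Deadweight loss = $173.25.

Demand slope: (174 − 202)/(52 − 44) = -3.5, so Qd = 356 − 3.5P.
Supply slope: (178 − 184)/(43 − 46) = 2, so Qs = 2P + 92.
Without the tax, 356 − 3.5P = 2P + 92 gives 5.5P = 264, so P* = $48 and Q* = 188.
With the tax collected from consumers, demand (in seller-price terms) shifts: Qd = 356 − 3.5(P + 16.5).
New equilibrium: consumers pay $54, sellers receive $37.5, Q = 167. (Wedge: Pb − Ps = 16.5.)
Quantity falls by |ΔQ| = |188 − 167| = 21.
DWL = ½ · t · |ΔQ| = ½ · 16.5 · 21 = $173.25.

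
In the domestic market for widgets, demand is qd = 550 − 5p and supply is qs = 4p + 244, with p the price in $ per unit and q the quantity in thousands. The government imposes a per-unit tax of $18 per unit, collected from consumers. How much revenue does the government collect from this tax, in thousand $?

Tax revenue = $6120 thousand.

Before the tax: set 550 − 5p = 4p + 244 → p* = $34, q* = 380.
With the tax collected from consumers, demand (in seller-price terms) shifts: qd = 550 − 5(p + 18).
Solving gives q = 340 with consumers paying $42 and sellers receiving $24 (the $18 wedge).
Revenue = t · Q = 18 · 340 = $6120.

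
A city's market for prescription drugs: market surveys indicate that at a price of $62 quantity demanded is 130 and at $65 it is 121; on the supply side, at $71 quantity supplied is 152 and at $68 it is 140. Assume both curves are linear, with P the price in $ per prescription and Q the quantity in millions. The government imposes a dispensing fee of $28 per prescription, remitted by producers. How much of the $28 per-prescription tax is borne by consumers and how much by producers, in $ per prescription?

Consumers bear $16 per prescription; producers bear $12 per prescription.

Demand slope: (121 − 130)/(65 − 62) = -3, so Qd = 316 − 3P.
Supply slope: (140 − 152)/(68 − 71) = 4, so Qs = 4P − 132.
Without the tax, 316 − 3P = 4P − 132 gives 7P = 448, so P* = $64 and Q* = 124.
With the tax collected from producers, supply shifts: Qs = 4(P − 28) − 132.
New equilibrium: consumers pay $80, producers receive $52, Q = 76. (Wedge: Pb − Ps = 28.)
Burden on consumers: $16; on producers: $12. (They sum to $28.)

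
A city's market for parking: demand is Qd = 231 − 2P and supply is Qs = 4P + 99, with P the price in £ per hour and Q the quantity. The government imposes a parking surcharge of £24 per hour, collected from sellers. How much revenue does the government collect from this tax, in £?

Without the tax, 231 − 2P = 4P + 99 gives 6P = 132, so P* = £22 and Q* = 187.
With the tax collected from sellers, supply shifts: Qs = 4(P − 24) + 99.
New equilibrium: consumers pay £38, sellers receive £14, Q = 155. (Wedge: Pb − Ps = 24.)
Revenue = t · Q = 24 · 155 = £3720.

Tax revenue = £3720.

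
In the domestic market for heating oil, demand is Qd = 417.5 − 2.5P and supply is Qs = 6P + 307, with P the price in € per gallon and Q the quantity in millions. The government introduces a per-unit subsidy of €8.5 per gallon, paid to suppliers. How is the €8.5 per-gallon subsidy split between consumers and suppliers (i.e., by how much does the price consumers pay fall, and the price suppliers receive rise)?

Consumers gain €6 per gallon; suppliers gain €2.5 per gallon.

Without the subsidy, 417.5 − 2.5P = 6P + 307 gives 8.5P = 110.5, so P* = €13 and Q* = 385.
With a per-unit subsidy paid to suppliers, each receives P + 8.5 per unit sold, so supply becomes Qs = 6(P + 8.5) + 307.
New equilibrium: consumers pay €7, suppliers receive €15.5, Q = 400. (Wedge: Pb − Ps = −8.5.)
Gain to consumers: €6; to suppliers: €2.5. (They sum to €8.5.)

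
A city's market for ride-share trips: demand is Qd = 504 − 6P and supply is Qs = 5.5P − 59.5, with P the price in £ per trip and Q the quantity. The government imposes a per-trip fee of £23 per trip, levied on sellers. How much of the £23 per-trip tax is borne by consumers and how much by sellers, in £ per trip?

Without the tax, 504 − 6P = 5.5P − 59.5 gives 11.5P = 563.5, so P* = £49 and Q* = 210.
With the tax collected from sellers, supply shifts: Qs = 5.5(P − 23) − 59.5.
Solving gives Q = 144 with consumers paying £60 and sellers receiving £37 (the £23 wedge).
Burden on consumers: £11; on sellers: £12. (They sum to £23.)
The less price-elastic side of the market bears the larger share of a per-unit tax.

Consumers bear £11 per trip; sellers bear £12 per trip.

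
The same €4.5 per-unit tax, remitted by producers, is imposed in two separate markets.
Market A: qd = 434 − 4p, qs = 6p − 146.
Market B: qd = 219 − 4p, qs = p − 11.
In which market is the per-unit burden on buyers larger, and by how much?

Market A: pre-tax p* = €58, q* = 202; post-tax q = 191.2; per-unit burden on buyers = €2.7.
Market B: pre-tax p* = €46, q* = 35; post-tax q = 31.4; per-unit burden on buyers = €0.9.
Difference: €2.7 vs €0.9 → market A is larger by €1.8.

Market A, by €1.8.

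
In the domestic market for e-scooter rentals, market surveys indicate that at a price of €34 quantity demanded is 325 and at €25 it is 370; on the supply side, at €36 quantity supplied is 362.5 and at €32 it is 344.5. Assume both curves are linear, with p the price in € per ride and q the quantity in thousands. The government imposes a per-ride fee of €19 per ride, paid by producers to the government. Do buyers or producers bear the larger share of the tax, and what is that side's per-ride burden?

Demand slope: (370 − 325)/(25 − 34) = -5, so qd = 495 − 5p.
Supply slope: (344.5 − 362.5)/(32 − 36) = 4.5, so qs = 4.5p + 200.5.
Before the tax: set 495 − 5p = 4.5p + 200.5 → p* = €31, q* = 340.
With the tax collected from producers, supply shifts: qs = 4.5(p − 19) + 200.5.
Solving gives q = 295 with buyers paying €40 and producers receiving €21 (the €19 wedge).
Per-ride burden: buyers €9, producers €10.
Producers take the larger share because supply is less price-elastic here (demand slope 5 vs supply slope 4.5).

Producers bear the larger share: €10 per ride.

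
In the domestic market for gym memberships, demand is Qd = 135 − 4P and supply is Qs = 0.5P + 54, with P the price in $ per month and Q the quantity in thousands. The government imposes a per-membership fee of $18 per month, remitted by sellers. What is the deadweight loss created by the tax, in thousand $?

Deadweight loss = $72 thousand.

Without the tax, 135 − 4P = 0.5P + 54 gives 4.5P = 81, so P* = $18 and Q* = 63.
With the tax collected from sellers, supply shifts: Qs = 0.5(P − 18) + 54.
New equilibrium: consumers pay $20, sellers receive $2, Q = 55. (Wedge: Pb − Ps = 18.)
Quantity falls by |ΔQ| = |63 − 55| = 8.
DWL = ½ · t · |ΔQ| = ½ · 18 · 8 = $72.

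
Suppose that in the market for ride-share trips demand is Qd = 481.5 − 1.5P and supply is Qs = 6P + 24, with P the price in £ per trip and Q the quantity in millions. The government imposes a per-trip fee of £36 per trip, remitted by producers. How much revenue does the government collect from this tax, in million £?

Tax revenue = £12484.8 million.

Before the tax: set 481.5 − 1.5P = 6P + 24 → P* = £61, Q* = 390.
With the tax collected from producers, supply shifts: Qs = 6(P − 36) + 24.
Solving gives Q = 346.8 with consumers paying £89.8 and producers receiving £53.8 (the £36 wedge).
Revenue = t · Q = 36 · 346.8 = £12484.8.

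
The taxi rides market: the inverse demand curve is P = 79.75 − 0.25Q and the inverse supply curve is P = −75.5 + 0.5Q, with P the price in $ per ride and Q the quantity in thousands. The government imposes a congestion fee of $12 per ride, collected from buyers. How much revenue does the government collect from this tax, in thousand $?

Tax revenue = $2292 thousand.

Inverting to Q(P) form: Qd = 319 − 4P; Qs = 2P + 151.
Before the tax: set 319 − 4P = 2P + 151 → P* = $28, Q* = 207.
With the tax collected from buyers, demand (in seller-price terms) shifts: Qd = 319 − 4(P + 12).
New equilibrium: buyers pay $32, producers receive $20, Q = 191. (Wedge: Pb − Ps = 12.)
Revenue = t · Q = 12 · 191 = $2292.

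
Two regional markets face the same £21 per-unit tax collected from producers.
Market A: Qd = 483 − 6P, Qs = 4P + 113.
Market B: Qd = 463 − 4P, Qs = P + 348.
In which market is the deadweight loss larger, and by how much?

Market A, by £352.8.

Market A: pre-tax P* = £37, Q* = 261; post-tax Q = 210.6; deadweight loss = £529.2.
Market B: pre-tax P* = £23, Q* = 371; post-tax Q = 354.2; deadweight loss = £176.4.
Difference: £529.2 vs £176.4 → market A is larger by £352.8.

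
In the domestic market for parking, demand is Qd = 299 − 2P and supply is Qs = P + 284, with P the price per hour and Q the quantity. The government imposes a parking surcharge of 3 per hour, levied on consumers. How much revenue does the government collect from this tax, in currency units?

Tax revenue = 861.

Without the tax, 299 − 2P = P + 284 gives 3P = 15, so P* = 5 and Q* = 289.
With the tax collected from consumers, demand (in seller-price terms) shifts: Qd = 299 − 2(P + 3).
New equilibrium: consumers pay 6, suppliers receive 3, Q = 287. (Wedge: Pb − Ps = 3.)
Revenue = t · Q = 3 · 287 = 861.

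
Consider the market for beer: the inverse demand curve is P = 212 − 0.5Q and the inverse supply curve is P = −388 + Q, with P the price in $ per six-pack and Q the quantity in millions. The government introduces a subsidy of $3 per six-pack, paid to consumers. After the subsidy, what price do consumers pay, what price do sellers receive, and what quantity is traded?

Consumers pay $11; sellers receive $14; quantity = 402.

Inverting to Q(P) form: Qd = 424 − 2P; Qs = P + 388.
Without the subsidy, 424 − 2P = P + 388 gives 3P = 36, so P* = $12 and Q* = 400.
With a per-unit subsidy paid to consumers, each effectively pays P − 3, so demand becomes Qd = 424 − 2(P − 3).
Solving gives Q = 402 with consumers paying $11 and sellers receiving $14 (the $3 wedge).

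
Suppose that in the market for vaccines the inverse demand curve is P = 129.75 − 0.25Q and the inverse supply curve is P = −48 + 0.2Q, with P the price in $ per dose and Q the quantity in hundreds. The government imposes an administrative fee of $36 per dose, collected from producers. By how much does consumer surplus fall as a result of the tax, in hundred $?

Consumer surplus falls by $7100 hundred.

Rewrite in direct form: Qd = 519 − 4P and Qs = 5P + 240.
Without the tax, 519 − 4P = 5P + 240 gives 9P = 279, so P* = $31 and Q* = 395.
With the tax collected from producers, supply shifts: Qs = 5(P − 36) + 240.
New equilibrium: consumers pay $51, producers receive $15, Q = 315. (Wedge: Pb − Ps = 36.)
ΔCS is the trapezoid between Q = 315 and Q = 395 of height $20: ½ · (395 + 315) · 20 = $7100.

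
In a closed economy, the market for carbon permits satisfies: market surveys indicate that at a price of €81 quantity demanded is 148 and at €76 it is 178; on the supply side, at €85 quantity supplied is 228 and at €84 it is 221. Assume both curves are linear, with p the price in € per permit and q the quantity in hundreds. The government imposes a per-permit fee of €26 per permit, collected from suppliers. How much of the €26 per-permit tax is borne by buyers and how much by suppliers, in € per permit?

Buyers bear €14 per permit; suppliers bear €12 per permit.

Demand slope: (178 − 148)/(76 − 81) = -6, so qd = 634 − 6p.
Supply slope: (221 − 228)/(84 − 85) = 7, so qs = 7p − 367.
Before the tax: set 634 − 6p = 7p − 367 → p* = €77, q* = 172.
With the tax collected from suppliers, supply shifts: qs = 7(p − 26) − 367.
New equilibrium: buyers pay €91, suppliers receive €65, q = 88. (Wedge: pb − ps = 26.)
Burden on buyers: €14; on suppliers: €12. (They sum to €26.)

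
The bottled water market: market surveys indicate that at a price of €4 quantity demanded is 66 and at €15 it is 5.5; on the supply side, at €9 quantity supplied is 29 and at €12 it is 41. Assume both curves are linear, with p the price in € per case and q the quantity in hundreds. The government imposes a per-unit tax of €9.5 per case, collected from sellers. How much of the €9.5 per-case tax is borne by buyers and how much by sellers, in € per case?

Demand slope: (5.5 − 66)/(15 − 4) = -5.5, so qd = 88 − 5.5p.
Supply slope: (41 − 29)/(12 − 9) = 4, so qs = 4p − 7.
Before the tax: set 88 − 5.5p = 4p − 7 → p* = €10, q* = 33.
With the tax collected from sellers, supply shifts: qs = 4(p − 9.5) − 7.
New equilibrium: buyers pay €14, sellers receive €4.5, q = 11. (Wedge: pb − ps = 9.5.)
Burden on buyers: €4; on sellers: €5.5. (They sum to €9.5.)
The less price-elastic side of the market bears the larger share of a per-unit tax.

Buyers bear €4 per case; sellers bear €5.5 per case.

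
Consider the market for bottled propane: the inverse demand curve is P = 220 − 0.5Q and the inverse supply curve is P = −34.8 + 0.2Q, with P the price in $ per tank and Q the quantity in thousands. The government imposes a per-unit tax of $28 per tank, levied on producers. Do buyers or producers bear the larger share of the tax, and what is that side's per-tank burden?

Inverting to Q(P) form: Qd = 440 − 2P; Qs = 5P + 174.
Before the tax: set 440 − 2P = 5P + 174 → P* = $38, Q* = 364.
With the tax collected from producers, supply shifts: Qs = 5(P − 28) + 174.
Solving gives Q = 324 with buyers paying $58 and producers receiving $30 (the $28 wedge).
Per-tank burden: buyers $20, producers $8.
Buyers take the larger share because demand is less price-elastic here (demand slope 2 vs supply slope 5).
The less price-elastic side of the market bears the larger share of a per-unit tax.

Buyers bear the larger share: $20 per tank.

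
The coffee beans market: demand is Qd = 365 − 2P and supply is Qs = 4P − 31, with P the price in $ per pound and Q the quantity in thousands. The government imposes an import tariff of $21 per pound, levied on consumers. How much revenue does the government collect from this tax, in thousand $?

Tax revenue = $4305 thousand.

Before the tax: set 365 − 2P = 4P − 31 → P* = $66, Q* = 233.
With the tax collected from consumers, demand (in seller-price terms) shifts: Qd = 365 − 2(P + 21).
New equilibrium: consumers pay $80, producers receive $59, Q = 205. (Wedge: Pb − Ps = 21.)
Revenue = t · Q = 21 · 205 = $4305.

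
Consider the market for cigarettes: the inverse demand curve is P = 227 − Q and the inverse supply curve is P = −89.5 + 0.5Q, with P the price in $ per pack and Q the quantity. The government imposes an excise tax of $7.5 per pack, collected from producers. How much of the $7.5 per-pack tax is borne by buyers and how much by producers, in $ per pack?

Buyers bear $5 per pack; producers bear $2.5 per pack.

Inverting to Q(P) form: Qd = 227 − P; Qs = 2P + 179.
Without the tax, 227 − P = 2P + 179 gives 3P = 48, so P* = $16 and Q* = 211.
With the tax collected from producers, supply shifts: Qs = 2(P − 7.5) + 179.
New equilibrium: buyers pay $21, producers receive $13.5, Q = 206. (Wedge: Pb − Ps = 7.5.)
Burden on buyers: $5; on producers: $2.5. (They sum to $7.5.)
The less price-elastic side of the market bears the larger share of a per-unit tax.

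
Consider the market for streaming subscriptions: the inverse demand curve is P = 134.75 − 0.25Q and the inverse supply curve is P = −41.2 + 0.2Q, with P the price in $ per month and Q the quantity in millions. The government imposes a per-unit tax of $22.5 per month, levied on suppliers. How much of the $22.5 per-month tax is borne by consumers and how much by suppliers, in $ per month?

Consumers bear $12.5 per month; suppliers bear $10 per month.

Inverting to Q(P) form: Qd = 539 − 4P; Qs = 5P + 206.
Before the tax: set 539 − 4P = 5P + 206 → P* = $37, Q* = 391.
With the tax collected from suppliers, supply shifts: Qs = 5(P − 22.5) + 206.
Solving gives Q = 341 with consumers paying $49.5 and suppliers receiving $27 (the $22.5 wedge).
Burden on consumers: $12.5; on suppliers: $10. (They sum to $22.5.)
The less price-elastic side of the market bears the larger share of a per-unit tax.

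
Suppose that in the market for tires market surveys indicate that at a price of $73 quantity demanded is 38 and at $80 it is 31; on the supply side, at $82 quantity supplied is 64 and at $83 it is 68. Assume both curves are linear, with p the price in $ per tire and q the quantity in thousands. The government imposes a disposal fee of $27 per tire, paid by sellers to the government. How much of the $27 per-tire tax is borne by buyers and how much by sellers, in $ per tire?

Buyers bear $21.6 per tire; sellers bear $5.4 per tire.

Demand slope: (31 − 38)/(80 − 73) = -1, so qd = 111 − p.
Supply slope: (68 − 64)/(83 − 82) = 4, so qs = 4p − 264.
Without the tax, 111 − p = 4p − 264 gives 5p = 375, so p* = $75 and q* = 36.
With the tax collected from sellers, supply shifts: qs = 4(p − 27) − 264.
New equilibrium: buyers pay $96.6, sellers receive $69.6, q = 14.4. (Wedge: pb − ps = 27.)
Burden on buyers: $21.6; on sellers: $5.4. (They sum to $27.)
The less price-elastic side of the market bears the larger share of a per-unit tax.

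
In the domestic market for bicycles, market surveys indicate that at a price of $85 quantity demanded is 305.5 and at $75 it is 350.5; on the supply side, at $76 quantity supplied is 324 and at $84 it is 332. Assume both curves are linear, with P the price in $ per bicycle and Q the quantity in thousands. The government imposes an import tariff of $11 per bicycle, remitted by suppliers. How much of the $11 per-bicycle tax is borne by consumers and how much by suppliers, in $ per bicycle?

Consumers bear $2 per bicycle; suppliers bear $9 per bicycle.

Demand slope: (350.5 − 305.5)/(75 − 85) = -4.5, so Qd = 688 − 4.5P.
Supply slope: (332 − 324)/(84 − 76) = 1, so Qs = P + 248.
Without the tax, 688 − 4.5P = P + 248 gives 5.5P = 440, so P* = $80 and Q* = 328.
With the tax collected from suppliers, supply shifts: Qs = (P − 11) + 248.
New equilibrium: consumers pay $82, suppliers receive $71, Q = 319. (Wedge: Pb − Ps = 11.)
Burden on consumers: $2; on suppliers: $9. (They sum to $11.)
The less price-elastic side of the market bears the larger share of a per-unit tax.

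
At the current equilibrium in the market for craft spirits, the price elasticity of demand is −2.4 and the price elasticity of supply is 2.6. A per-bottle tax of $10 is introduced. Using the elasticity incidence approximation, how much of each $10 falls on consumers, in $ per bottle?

Incidence ratio: consumers' share ≈ εs / (εs + |εd|) = 2.6 / (2.6 + 2.4) = 0.52.
So consumers bear ≈ 0.52 × $10 = $5.2; producers bear $4.8.

Consumers bear ≈ $5.2 per bottle.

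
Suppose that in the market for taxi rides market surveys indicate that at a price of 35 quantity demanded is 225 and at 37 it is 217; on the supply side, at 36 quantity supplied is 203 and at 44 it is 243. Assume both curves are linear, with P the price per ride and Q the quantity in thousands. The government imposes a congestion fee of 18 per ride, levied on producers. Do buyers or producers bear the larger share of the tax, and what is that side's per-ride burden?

Buyers bear the larger share: 10 per ride.

Demand slope: (217 − 225)/(37 − 35) = -4, so Qd = 365 − 4P.
Supply slope: (243 − 203)/(44 − 36) = 5, so Qs = 5P + 23.
Without the tax, 365 − 4P = 5P + 23 gives 9P = 342, so P* = 38 and Q* = 213.
With the tax collected from producers, supply shifts: Qs = 5(P − 18) + 23.
Solving gives Q = 173 with buyers paying 48 and producers receiving 30 (the 18 wedge).
Per-ride burden: buyers 10, producers 8.
Buyers take the larger share because demand is less price-elastic here (demand slope 4 vs supply slope 5).
The less price-elastic side of the market bears the larger share of a per-unit tax.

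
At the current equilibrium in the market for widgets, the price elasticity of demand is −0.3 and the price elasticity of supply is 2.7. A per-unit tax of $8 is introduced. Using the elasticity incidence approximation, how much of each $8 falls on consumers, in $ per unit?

Consumers bear ≈ $7.2 per unit.

Incidence ratio: consumers' share ≈ εs / (εs + |εd|) = 2.7 / (2.7 + 0.3) = 0.9.
So consumers bear ≈ 0.9 × $8 = $7.2; producers bear $0.8.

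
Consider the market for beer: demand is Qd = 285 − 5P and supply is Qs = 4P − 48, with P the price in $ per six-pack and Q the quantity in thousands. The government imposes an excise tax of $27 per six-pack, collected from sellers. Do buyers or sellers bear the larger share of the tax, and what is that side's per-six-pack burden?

Before the tax: set 285 − 5P = 4P − 48 → P* = $37, Q* = 100.
With the tax collected from sellers, supply shifts: Qs = 4(P − 27) − 48.
New equilibrium: buyers pay $49, sellers receive $22, Q = 40. (Wedge: Pb − Ps = 27.)
Per-six-pack burden: buyers $12, sellers $15.
Sellers take the larger share because supply is less price-elastic here (demand slope 5 vs supply slope 4).

Sellers bear the larger share: $15 per six-pack.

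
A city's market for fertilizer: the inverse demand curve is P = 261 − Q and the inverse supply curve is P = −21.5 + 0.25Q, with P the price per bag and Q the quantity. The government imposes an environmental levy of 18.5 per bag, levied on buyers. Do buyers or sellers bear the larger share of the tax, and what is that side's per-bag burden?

Rewrite in direct form: Qd = 261 − P and Qs = 4P + 86.
Before the tax: set 261 − P = 4P + 86 → P* = 35, Q* = 226.
With the tax collected from buyers, demand (in seller-price terms) shifts: Qd = 261 − (P + 18.5).
New equilibrium: buyers pay 49.8, sellers receive 31.3, Q = 211.2. (Wedge: Pb − Ps = 18.5.)
Per-bag burden: buyers 14.8, sellers 3.7.
Buyers take the larger share because demand is less price-elastic here (demand slope 1 vs supply slope 4).
The less price-elastic side of the market bears the larger share of a per-unit tax.

Buyers bear the larger share: 14.8 per bag.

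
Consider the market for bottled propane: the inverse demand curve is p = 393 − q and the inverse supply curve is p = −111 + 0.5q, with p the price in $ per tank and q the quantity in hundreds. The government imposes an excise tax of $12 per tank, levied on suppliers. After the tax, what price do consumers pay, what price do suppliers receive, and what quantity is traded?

Consumers pay $65; suppliers receive $53; quantity = 328.

Inverting to q(p) form: qd = 393 − p; qs = 2p + 222.
Without the tax, 393 − p = 2p + 222 gives 3p = 171, so p* = $57 and q* = 336.
With the tax collected from suppliers, supply shifts: qs = 2(p − 12) + 222.
New equilibrium: consumers pay $65, suppliers receive $53, q = 328. (Wedge: pb − ps = 12.)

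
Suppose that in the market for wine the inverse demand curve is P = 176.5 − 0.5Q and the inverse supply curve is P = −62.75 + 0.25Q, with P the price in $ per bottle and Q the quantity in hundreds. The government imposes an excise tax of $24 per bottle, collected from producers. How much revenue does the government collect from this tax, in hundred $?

Tax revenue = $6888 hundred.

Inverting to Q(P) form: Qd = 353 − 2P; Qs = 4P + 251.
Without the tax, 353 − 2P = 4P + 251 gives 6P = 102, so P* = $17 and Q* = 319.
With the tax collected from producers, supply shifts: Qs = 4(P − 24) + 251.
Solving gives Q = 287 with consumers paying $33 and producers receiving $9 (the $24 wedge).
Revenue = t · Q = 24 · 287 = $6888.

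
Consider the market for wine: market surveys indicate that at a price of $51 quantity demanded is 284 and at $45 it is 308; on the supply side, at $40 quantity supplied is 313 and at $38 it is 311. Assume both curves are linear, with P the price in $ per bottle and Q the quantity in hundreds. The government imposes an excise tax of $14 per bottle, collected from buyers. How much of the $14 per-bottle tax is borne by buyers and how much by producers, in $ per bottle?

Demand slope: (308 − 284)/(45 − 51) = -4, so Qd = 488 − 4P.
Supply slope: (311 − 313)/(38 − 40) = 1, so Qs = P + 273.
Without the tax, 488 − 4P = P + 273 gives 5P = 215, so P* = $43 and Q* = 316.
With the tax collected from buyers, demand (in seller-price terms) shifts: Qd = 488 − 4(P + 14).
New equilibrium: buyers pay $45.8, producers receive $31.8, Q = 304.8. (Wedge: Pb − Ps = 14.)
Burden on buyers: $2.8; on producers: $11.2. (They sum to $14.)

Buyers bear $2.8 per bottle; producers bear $11.2 per bottle.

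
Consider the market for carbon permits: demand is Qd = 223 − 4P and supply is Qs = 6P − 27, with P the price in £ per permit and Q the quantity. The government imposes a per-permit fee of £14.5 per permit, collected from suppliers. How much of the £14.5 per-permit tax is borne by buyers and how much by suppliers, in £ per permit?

Buyers bear £8.7 per permit; suppliers bear £5.8 per permit.

Before the tax: set 223 − 4P = 6P − 27 → P* = £25, Q* = 123.
With the tax collected from suppliers, supply shifts: Qs = 6(P − 14.5) − 27.
Solving gives Q = 88.2 with buyers paying £33.7 and suppliers receiving £19.2 (the £14.5 wedge).
Burden on buyers: £8.7; on suppliers: £5.8. (They sum to £14.5.)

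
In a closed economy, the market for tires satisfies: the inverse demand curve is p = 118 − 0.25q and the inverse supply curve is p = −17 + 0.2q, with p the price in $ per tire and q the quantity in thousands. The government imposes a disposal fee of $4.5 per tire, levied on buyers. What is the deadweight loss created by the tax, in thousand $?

Deadweight loss = $22.5 thousand.

Inverting to q(p) form: qd = 472 − 4p; qs = 5p + 85.
Without the tax, 472 − 4p = 5p + 85 gives 9p = 387, so p* = $43 and q* = 300.
With the tax collected from buyers, demand (in seller-price terms) shifts: qd = 472 − 4(p + 4.5).
New equilibrium: buyers pay $45.5, producers receive $41, q = 290. (Wedge: pb − ps = 4.5.)
Quantity falls by |ΔQ| = |300 − 290| = 10.
DWL = ½ · t · |ΔQ| = ½ · 4.5 · 10 = $22.5.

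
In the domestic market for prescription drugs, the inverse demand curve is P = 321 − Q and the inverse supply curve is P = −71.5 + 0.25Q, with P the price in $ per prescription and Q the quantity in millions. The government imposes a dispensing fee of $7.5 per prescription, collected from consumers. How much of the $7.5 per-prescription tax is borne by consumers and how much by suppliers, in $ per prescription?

Consumers bear $6 per prescription; suppliers bear $1.5 per prescription.

Rewrite in direct form: Qd = 321 − P and Qs = 4P + 286.
Without the tax, 321 − P = 4P + 286 gives 5P = 35, so P* = $7 and Q* = 314.
With the tax collected from consumers, demand (in seller-price terms) shifts: Qd = 321 − (P + 7.5).
New equilibrium: consumers pay $13, suppliers receive $5.5, Q = 308. (Wedge: Pb − Ps = 7.5.)
Burden on consumers: $6; on suppliers: $1.5. (They sum to $7.5.)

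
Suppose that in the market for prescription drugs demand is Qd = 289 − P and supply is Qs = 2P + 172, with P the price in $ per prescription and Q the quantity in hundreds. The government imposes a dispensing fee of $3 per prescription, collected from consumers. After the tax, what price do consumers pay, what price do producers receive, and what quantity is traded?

Consumers pay $41; producers receive $38; quantity = 248.

Without the tax, 289 − P = 2P + 172 gives 3P = 117, so P* = $39 and Q* = 250.
With the tax collected from consumers, demand (in seller-price terms) shifts: Qd = 289 − (P + 3).
Solving gives Q = 248 with consumers paying $41 and producers receiving $38 (the $3 wedge).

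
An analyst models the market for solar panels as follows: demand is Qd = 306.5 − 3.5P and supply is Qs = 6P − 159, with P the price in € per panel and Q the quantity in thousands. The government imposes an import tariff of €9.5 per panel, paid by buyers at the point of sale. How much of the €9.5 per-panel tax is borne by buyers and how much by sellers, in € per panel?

Without the tax, 306.5 − 3.5P = 6P − 159 gives 9.5P = 465.5, so P* = €49 and Q* = 135.
With the tax collected from buyers, demand (in seller-price terms) shifts: Qd = 306.5 − 3.5(P + 9.5).
Solving gives Q = 114 with buyers paying €55 and sellers receiving €45.5 (the €9.5 wedge).
Burden on buyers: €6; on sellers: €3.5. (They sum to €9.5.)

Buyers bear €6 per panel; sellers bear €3.5 per panel.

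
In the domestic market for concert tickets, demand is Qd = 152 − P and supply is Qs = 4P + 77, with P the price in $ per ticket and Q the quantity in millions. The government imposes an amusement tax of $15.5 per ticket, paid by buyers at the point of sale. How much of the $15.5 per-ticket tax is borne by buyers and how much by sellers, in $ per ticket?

Without the tax, 152 − P = 4P + 77 gives 5P = 75, so P* = $15 and Q* = 137.
With the tax collected from buyers, demand (in seller-price terms) shifts: Qd = 152 − (P + 15.5).
New equilibrium: buyers pay $27.4, sellers receive $11.9, Q = 124.6. (Wedge: Pb − Ps = 15.5.)
Burden on buyers: $12.4; on sellers: $3.1. (They sum to $15.5.)
The less price-elastic side of the market bears the larger share of a per-unit tax.

Buyers bear $12.4 per ticket; sellers bear $3.1 per ticket.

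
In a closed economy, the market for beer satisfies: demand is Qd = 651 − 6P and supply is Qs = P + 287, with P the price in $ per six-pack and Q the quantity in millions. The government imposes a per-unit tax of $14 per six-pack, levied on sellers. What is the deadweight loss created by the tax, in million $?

Deadweight loss = $84 million.

Before the tax: set 651 − 6P = P + 287 → P* = $52, Q* = 339.
With the tax collected from sellers, supply shifts: Qs = (P − 14) + 287.
New equilibrium: consumers pay $54, sellers receive $40, Q = 327. (Wedge: Pb − Ps = 14.)
Quantity falls by |ΔQ| = |339 − 327| = 12.
DWL = ½ · t · |ΔQ| = ½ · 14 · 12 = $84.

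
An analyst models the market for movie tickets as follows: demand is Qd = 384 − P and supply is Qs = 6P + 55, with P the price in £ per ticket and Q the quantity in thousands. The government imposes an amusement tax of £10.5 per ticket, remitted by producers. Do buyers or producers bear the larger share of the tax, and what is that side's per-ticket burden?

Buyers bear the larger share: £9 per ticket.

Without the tax, 384 − P = 6P + 55 gives 7P = 329, so P* = £47 and Q* = 337.
With the tax collected from producers, supply shifts: Qs = 6(P − 10.5) + 55.
Solving gives Q = 328 with buyers paying £56 and producers receiving £45.5 (the £10.5 wedge).
Per-ticket burden: buyers £9, producers £1.5.
Buyers take the larger share because demand is less price-elastic here (demand slope 1 vs supply slope 6).
The less price-elastic side of the market bears the larger share of a per-unit tax.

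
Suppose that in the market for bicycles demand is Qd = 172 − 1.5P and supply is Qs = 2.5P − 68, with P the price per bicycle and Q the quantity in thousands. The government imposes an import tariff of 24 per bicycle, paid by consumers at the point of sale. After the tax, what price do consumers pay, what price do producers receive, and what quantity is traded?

Consumers pay 75; producers receive 51; quantity = 59.5.

Before the tax: set 172 − 1.5P = 2.5P − 68 → P* = 60, Q* = 82.
With the tax collected from consumers, demand (in seller-price terms) shifts: Qd = 172 − 1.5(P + 24).
Solving gives Q = 59.5 with consumers paying 75 and producers receiving 51 (the 24 wedge).
The less price-elastic side of the market bears the larger share of a per-unit tax.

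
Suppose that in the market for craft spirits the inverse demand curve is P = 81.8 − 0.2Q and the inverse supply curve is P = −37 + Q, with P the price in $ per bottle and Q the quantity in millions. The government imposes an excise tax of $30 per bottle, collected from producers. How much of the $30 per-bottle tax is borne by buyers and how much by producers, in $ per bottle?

Buyers bear $5 per bottle; producers bear $25 per bottle.

Inverting to Q(P) form: Qd = 409 − 5P; Qs = P + 37.
Without the tax, 409 − 5P = P + 37 gives 6P = 372, so P* = $62 and Q* = 99.
With the tax collected from producers, supply shifts: Qs = (P − 30) + 37.
Solving gives Q = 74 with buyers paying $67 and producers receiving $37 (the $30 wedge).
Burden on buyers: $5; on producers: $25. (They sum to $30.)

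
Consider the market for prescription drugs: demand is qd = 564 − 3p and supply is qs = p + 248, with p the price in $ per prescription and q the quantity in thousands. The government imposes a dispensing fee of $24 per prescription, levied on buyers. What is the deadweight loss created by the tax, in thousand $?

Deadweight loss = $216 thousand.

Before the tax: set 564 − 3p = p + 248 → p* = $79, q* = 327.
With the tax collected from buyers, demand (in seller-price terms) shifts: qd = 564 − 3(p + 24).
Solving gives q = 309 with buyers paying $85 and sellers receiving $61 (the $24 wedge).
Quantity falls by |ΔQ| = |327 − 309| = 18.
DWL = ½ · t · |ΔQ| = ½ · 24 · 18 = $216.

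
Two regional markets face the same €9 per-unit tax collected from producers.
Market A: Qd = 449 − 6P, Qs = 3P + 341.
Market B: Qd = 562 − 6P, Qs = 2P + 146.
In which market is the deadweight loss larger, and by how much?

Market A: pre-tax P* = €12, Q* = 377; post-tax Q = 359; deadweight loss = €81.
Market B: pre-tax P* = €52, Q* = 250; post-tax Q = 236.5; deadweight loss = €60.75.
Difference: €81 vs €60.75 → market A is larger by €20.25.

Market A, by €20.25.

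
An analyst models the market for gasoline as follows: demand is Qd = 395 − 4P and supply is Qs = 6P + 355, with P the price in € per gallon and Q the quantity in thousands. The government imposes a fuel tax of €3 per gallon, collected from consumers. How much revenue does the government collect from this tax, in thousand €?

Tax revenue = €1115.4 thousand.

Without the tax, 395 − 4P = 6P + 355 gives 10P = 40, so P* = €4 and Q* = 379.
With the tax collected from consumers, demand (in seller-price terms) shifts: Qd = 395 − 4(P + 3).
Solving gives Q = 371.8 with consumers paying €5.8 and suppliers receiving €2.8 (the €3 wedge).
Revenue = t · Q = 3 · 371.8 = €1115.4.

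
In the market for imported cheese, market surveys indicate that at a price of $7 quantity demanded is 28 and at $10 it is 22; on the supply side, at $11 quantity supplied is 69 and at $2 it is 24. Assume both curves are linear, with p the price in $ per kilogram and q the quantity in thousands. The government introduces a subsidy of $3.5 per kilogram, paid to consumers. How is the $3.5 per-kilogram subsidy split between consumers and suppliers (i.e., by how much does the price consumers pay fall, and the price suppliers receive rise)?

Consumers gain $2.5 per kilogram; suppliers gain $1 per kilogram.

Demand slope: (22 − 28)/(10 − 7) = -2, so qd = 42 − 2p.
Supply slope: (24 − 69)/(2 − 11) = 5, so qs = 5p + 14.
Without the subsidy, 42 − 2p = 5p + 14 gives 7p = 28, so p* = $4 and q* = 34.
With a per-unit subsidy paid to consumers, each effectively pays p − 3.5, so demand becomes qd = 42 − 2(p − 3.5).
New equilibrium: consumers pay $1.5, suppliers receive $5, q = 39. (Wedge: pb − ps = −3.5.)
Gain to consumers: $2.5; to suppliers: $1. (They sum to $3.5.)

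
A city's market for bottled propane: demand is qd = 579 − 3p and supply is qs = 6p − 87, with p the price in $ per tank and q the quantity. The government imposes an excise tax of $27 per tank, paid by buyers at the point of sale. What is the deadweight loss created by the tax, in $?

Deadweight loss = $729.

Before the tax: set 579 − 3p = 6p − 87 → p* = $74, q* = 357.
With the tax collected from buyers, demand (in seller-price terms) shifts: qd = 579 − 3(p + 27).
New equilibrium: buyers pay $92, producers receive $65, q = 303. (Wedge: pb − ps = 27.)
Quantity falls by |ΔQ| = |357 − 303| = 54.
DWL = ½ · t · |ΔQ| = ½ · 27 · 54 = $729.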